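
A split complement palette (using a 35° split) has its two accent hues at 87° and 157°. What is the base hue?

The accents sit 35° either side of the complement, so the complement is their short-arc midpoint on the wheel.
Short-arc midpoint of 87° and 157°: 122°.
Base is 180° from the complement: 122 − 180 = -58 → -58 + 360 = 302°

302°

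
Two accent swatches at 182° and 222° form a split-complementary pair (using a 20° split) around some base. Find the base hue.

22°

The accents sit 20° either side of the complement, so the complement is their short-arc midpoint on the wheel.
Short-arc midpoint of 182° and 222°: 202°.
Base is 180° from the complement: 202 − 180 = 22°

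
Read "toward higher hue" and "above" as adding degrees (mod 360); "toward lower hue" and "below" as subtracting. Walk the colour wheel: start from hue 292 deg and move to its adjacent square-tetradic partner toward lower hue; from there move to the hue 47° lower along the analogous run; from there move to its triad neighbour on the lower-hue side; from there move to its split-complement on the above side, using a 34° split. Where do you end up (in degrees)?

292 − 90 = 202°   (square ↓)
202 − 47 = 155°   (analog 47° ↓)
155 − 120 = 35°   (triadic ↓)
35 + 214 = 249°   (split-comp 34° ↑)

249°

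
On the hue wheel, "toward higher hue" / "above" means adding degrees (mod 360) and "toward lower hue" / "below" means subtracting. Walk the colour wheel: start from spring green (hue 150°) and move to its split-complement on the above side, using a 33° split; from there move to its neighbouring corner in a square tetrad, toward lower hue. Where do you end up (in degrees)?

150 + 213 = 363 → 363 − 360 = 3°   (split-comp 33° ↑)
3 − 90 = -87 → -87 + 360 = 273°   (square ↓)

273°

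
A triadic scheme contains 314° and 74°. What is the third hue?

194°

A triad spaces three hues 120° apart.
The full set is {74°, 194°, 314°}.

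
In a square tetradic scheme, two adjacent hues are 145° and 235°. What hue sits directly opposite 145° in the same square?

325°

A square tetradic scheme places four hues 90° apart; opposite corners are 180° apart.
145 + 180 = 325°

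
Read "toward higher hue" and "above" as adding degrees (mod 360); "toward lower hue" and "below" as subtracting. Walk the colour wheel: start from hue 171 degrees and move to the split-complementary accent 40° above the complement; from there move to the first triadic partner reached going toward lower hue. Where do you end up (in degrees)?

171 + 220 = 391 → 391 − 360 = 31°   (split-comp 40° ↑)
31 − 120 = -89 → -89 + 360 = 271°   (triadic ↓)

271°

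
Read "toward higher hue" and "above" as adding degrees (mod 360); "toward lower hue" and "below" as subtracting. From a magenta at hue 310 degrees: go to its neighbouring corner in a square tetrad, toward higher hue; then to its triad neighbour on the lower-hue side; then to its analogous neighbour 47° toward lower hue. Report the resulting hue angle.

square ↑ +90°: 310 + 90 = 400 → 400 − 360 = 40°
triadic ↓ −120°: 40 − 120 = -80 → -80 + 360 = 280°
analog 47° ↓ −47°: 280 − 47 = 233°

233°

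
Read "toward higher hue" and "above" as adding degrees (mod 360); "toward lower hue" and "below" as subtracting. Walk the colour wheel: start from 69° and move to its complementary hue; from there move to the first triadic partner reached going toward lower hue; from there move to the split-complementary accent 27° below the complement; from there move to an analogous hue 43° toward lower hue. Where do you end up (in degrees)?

239°

+180° (complement): 69 + 180 = 249°
−120° (triadic ↓): 249 − 120 = 129°
+153° (split-comp 27° ↓): 129 + 153 = 282°
−43° (analog 43° ↓): 282 − 43 = 239°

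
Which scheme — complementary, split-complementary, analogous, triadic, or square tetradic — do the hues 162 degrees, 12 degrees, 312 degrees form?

split-complementary

Sort the hues: 12°, 162°, 312°.
Successive gaps around the wheel: 150°, 150°, 60°.
Two 150° gaps and one 60° gap — a base hue opposite a pair of accents 30° either side of its complement — is the split-complementary pattern.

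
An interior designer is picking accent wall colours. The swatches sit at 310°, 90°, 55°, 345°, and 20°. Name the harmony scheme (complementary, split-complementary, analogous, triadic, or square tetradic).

analogous

Sort the hues: 20°, 55°, 90°, 310°, 345°.
Successive gaps around the wheel: 35°, 35°, 220°, 35°, 35°.
A run of hues at equal small steps (35°) with one large closing gap is an analogous group.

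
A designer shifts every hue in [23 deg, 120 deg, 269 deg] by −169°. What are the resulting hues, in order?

23 − 169 = -146 → -146 + 360 = 214°
120 − 169 = -49 → -49 + 360 = 311°
269 − 169 = 100°

214°, 311°, 100°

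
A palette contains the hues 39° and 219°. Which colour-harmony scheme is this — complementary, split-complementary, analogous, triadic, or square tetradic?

Sort the hues: 39°, 219°.
Successive gaps around the wheel: 180°, 180°.
Two hues 180° apart are complementary.

complementary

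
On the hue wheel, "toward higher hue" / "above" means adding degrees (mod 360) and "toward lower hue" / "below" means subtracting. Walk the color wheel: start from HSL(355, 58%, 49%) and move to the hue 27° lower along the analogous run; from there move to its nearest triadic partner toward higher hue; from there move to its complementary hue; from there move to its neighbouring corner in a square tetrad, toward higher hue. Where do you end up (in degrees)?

358°

−27° (analog 27° ↓): 355 − 27 = 328°
+120° (triadic ↑): 328 + 120 = 448 → 448 − 360 = 88°
+180° (complement): 88 + 180 = 268°
+90° (square ↑): 268 + 90 = 358°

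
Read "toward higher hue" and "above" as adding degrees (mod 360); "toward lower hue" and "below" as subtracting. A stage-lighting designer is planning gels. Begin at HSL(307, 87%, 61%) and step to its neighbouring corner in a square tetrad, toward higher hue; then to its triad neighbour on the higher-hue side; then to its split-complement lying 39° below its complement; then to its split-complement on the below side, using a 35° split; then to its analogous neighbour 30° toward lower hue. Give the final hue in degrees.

53°

square ↑ +90°: 307 + 90 = 397 → 397 − 360 = 37°
triadic ↑ +120°: 37 + 120 = 157°
split-comp 39° ↓ +141°: 157 + 141 = 298°
split-comp 35° ↓ +145°: 298 + 145 = 443 → 443 − 360 = 83°
analog 30° ↓ −30°: 83 − 30 = 53°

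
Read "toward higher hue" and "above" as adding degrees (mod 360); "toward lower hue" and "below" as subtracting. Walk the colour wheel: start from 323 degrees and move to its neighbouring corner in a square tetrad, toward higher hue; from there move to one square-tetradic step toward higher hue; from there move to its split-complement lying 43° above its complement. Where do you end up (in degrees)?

6°

+90° (square ↑): 323 + 90 = 413 → 413 − 360 = 53°
+90° (square ↑): 53 + 90 = 143°
+223° (split-comp 43° ↑): 143 + 223 = 366 → 366 − 360 = 6°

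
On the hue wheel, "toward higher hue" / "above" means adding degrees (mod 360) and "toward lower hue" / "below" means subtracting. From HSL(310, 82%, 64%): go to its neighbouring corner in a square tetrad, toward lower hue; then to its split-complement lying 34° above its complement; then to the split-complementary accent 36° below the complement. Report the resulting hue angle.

310 − 90 = 220°   (square ↓)
220 + 214 = 434 → 434 − 360 = 74°   (split-comp 34° ↑)
74 + 144 = 218°   (split-comp 36° ↓)

218°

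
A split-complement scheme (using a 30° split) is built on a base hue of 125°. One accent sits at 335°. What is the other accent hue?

Split-complementary hues sit 30° either side of the complement.
Complement of the base 125°: 125 + 180 = 305°
The given accent 335° is 30° one side of 305°; the other accent sits 30° the other side: 305 − 30 = 275°

275°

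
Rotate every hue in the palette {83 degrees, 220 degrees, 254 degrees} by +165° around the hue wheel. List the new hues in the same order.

83 + 165 = 248°
220 + 165 = 385 → 385 − 360 = 25°
254 + 165 = 419 → 419 − 360 = 59°

248°, 25°, 59°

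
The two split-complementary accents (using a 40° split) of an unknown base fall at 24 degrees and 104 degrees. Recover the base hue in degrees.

The accents sit 40° either side of the complement, so the complement is their short-arc midpoint on the wheel.
Short-arc midpoint of 24° and 104°: 64°.
Base is 180° from the complement: 64 − 180 = -116 → -116 + 360 = 244°

244°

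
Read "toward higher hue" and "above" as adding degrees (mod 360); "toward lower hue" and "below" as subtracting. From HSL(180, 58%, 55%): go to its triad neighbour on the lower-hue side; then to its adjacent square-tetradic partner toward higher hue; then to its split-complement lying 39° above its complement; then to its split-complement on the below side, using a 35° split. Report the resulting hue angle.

154°

−120° (triadic ↓): 180 − 120 = 60°
+90° (square ↑): 60 + 90 = 150°
+219° (split-comp 39° ↑): 150 + 219 = 369 → 369 − 360 = 9°
+145° (split-comp 35° ↓): 9 + 145 = 154°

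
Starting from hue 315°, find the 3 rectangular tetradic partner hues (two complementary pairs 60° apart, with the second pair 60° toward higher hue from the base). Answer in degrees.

15°, 135° and 195°

A rectangular tetradic uses two complementary pairs 60° apart: offsets 0°, 60°, 180°, 240°.
315 + 60 = 375 → 375 − 360 = 15°
315 + 180 = 495 → 495 − 360 = 135°
315 + 240 = 555 → 555 − 360 = 195°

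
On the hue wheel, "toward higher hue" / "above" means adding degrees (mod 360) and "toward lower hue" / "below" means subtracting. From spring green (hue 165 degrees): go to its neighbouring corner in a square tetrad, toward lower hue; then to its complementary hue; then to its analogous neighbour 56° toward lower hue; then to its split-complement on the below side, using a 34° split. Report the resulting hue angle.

square ↓ −90°: 165 − 90 = 75°
complement +180°: 75 + 180 = 255°
analog 56° ↓ −56°: 255 − 56 = 199°
split-comp 34° ↓ +146°: 199 + 146 = 345°

345°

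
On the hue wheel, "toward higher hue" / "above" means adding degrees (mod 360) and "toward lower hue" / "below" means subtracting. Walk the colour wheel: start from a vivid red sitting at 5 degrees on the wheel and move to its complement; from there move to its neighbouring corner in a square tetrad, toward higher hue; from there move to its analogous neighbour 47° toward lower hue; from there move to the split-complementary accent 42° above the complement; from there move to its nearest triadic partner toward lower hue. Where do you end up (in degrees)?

complement +180°: 5 + 180 = 185°
square ↑ +90°: 185 + 90 = 275°
analog 47° ↓ −47°: 275 − 47 = 228°
split-comp 42° ↑ +222°: 228 + 222 = 450 → 450 − 360 = 90°
triadic ↓ −120°: 90 − 120 = -30 → -30 + 360 = 330°

330°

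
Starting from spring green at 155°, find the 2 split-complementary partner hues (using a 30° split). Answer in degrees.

Complement of 155°: 155 + 180 = 335°
335 − 30 = 305°
335 + 30 = 365 → 365 − 360 = 5°

305° and 5°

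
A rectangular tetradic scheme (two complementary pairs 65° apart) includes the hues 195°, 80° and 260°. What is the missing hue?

A rectangular tetradic uses two complementary pairs 65° apart: offsets 0°, 65°, 180°, 245°.
Among {80°, 195°, 260°}, 80° and 260° are a 180° pair.
The remaining hue 195° needs its own complement: 195 + 180 = 375 → 375 − 360 = 15°

15°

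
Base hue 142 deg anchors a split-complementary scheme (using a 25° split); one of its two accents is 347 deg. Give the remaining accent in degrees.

Split-complementary hues sit 25° either side of the complement.
Complement of the base 142°: 142 + 180 = 322°
The given accent 347° is 25° one side of 322°; the other accent sits 25° the other side: 322 − 25 = 297°

297°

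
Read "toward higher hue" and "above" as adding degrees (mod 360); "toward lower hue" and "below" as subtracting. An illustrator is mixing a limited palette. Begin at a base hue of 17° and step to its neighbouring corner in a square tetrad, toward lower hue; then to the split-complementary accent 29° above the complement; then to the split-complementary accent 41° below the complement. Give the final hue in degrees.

square ↓ −90°: 17 − 90 = -73 → -73 + 360 = 287°
split-comp 29° ↑ +209°: 287 + 209 = 496 → 496 − 360 = 136°
split-comp 41° ↓ +139°: 136 + 139 = 275°

275°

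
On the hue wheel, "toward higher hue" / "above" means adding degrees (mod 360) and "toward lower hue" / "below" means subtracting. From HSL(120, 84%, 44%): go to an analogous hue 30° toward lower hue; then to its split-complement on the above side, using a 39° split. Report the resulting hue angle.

120 − 30 = 90°   (analog 30° ↓)
90 + 219 = 309°   (split-comp 39° ↑)

309°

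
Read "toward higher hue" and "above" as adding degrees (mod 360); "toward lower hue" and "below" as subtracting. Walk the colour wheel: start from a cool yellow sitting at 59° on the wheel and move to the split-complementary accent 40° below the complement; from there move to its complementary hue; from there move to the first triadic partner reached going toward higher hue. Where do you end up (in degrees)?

split-comp 40° ↓ +140°: 59 + 140 = 199°
complement +180°: 199 + 180 = 379 → 379 − 360 = 19°
triadic ↑ +120°: 19 + 120 = 139°

139°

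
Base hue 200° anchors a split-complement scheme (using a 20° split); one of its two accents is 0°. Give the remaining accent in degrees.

40°

Split-complementary hues sit 20° either side of the complement.
Complement of the base 200°: 200 + 180 = 380 → 380 − 360 = 20°
The given accent 0° is 20° one side of 20°; the other accent sits 20° the other side: 20 + 20 = 40°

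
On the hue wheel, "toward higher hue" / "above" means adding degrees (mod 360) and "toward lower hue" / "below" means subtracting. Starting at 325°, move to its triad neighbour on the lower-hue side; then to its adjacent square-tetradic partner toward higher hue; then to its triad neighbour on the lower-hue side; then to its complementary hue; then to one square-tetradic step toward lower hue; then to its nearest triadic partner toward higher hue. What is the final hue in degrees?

25°

325 − 120 = 205°   (triadic ↓)
205 + 90 = 295°   (square ↑)
295 − 120 = 175°   (triadic ↓)
175 + 180 = 355°   (complement)
355 − 90 = 265°   (square ↓)
265 + 120 = 385 → 385 − 360 = 25°   (triadic ↑)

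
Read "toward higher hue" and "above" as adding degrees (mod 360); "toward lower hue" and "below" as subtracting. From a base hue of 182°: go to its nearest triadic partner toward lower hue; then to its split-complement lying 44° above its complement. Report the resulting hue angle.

286°

−120° (triadic ↓): 182 − 120 = 62°
+224° (split-comp 44° ↑): 62 + 224 = 286°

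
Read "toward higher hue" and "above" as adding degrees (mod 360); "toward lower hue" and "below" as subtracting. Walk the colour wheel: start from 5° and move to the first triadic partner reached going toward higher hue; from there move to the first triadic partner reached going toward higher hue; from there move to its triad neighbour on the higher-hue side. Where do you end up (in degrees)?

5 + 120 = 125°   (triadic ↑)
125 + 120 = 245°   (triadic ↑)
245 + 120 = 365 → 365 − 360 = 5°   (triadic ↑)

5°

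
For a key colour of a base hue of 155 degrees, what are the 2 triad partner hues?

275° and 35°

A triad places three hues 120° apart.
155 + 120 = 275°
155 + 240 = 395 → 395 − 360 = 35°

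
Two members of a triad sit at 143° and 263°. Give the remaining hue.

A triad spaces three hues 120° apart.
The full set is {23°, 143°, 263°}.

23°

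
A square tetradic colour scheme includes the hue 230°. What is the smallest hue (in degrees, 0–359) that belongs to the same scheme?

A square tetradic scheme places four hues every 90°.
The full set through 230° is {50°, 140°, 230°, 320°}.

50°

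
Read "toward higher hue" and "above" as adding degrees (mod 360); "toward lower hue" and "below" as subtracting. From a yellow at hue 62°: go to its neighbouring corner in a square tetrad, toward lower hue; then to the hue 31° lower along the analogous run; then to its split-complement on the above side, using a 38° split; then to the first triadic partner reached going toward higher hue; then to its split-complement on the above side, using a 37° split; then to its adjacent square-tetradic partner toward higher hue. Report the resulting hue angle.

226°

square ↓ −90°: 62 − 90 = -28 → -28 + 360 = 332°
analog 31° ↓ −31°: 332 − 31 = 301°
split-comp 38° ↑ +218°: 301 + 218 = 519 → 519 − 360 = 159°
triadic ↑ +120°: 159 + 120 = 279°
split-comp 37° ↑ +217°: 279 + 217 = 496 → 496 − 360 = 136°
square ↑ +90°: 136 + 90 = 226°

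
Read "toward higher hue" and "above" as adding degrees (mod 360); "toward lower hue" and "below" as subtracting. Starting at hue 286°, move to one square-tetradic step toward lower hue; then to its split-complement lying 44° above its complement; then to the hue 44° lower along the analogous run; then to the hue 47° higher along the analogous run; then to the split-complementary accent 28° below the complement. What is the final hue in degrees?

286 − 90 = 196°   (square ↓)
196 + 224 = 420 → 420 − 360 = 60°   (split-comp 44° ↑)
60 − 44 = 16°   (analog 44° ↓)
16 + 47 = 63°   (analog 47° ↑)
63 + 152 = 215°   (split-comp 28° ↓)

215°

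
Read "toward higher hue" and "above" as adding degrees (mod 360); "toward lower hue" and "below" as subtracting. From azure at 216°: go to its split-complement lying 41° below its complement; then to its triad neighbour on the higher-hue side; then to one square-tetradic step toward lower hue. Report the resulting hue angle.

split-comp 41° ↓ +139°: 216 + 139 = 355°
triadic ↑ +120°: 355 + 120 = 475 → 475 − 360 = 115°
square ↓ −90°: 115 − 90 = 25°

25°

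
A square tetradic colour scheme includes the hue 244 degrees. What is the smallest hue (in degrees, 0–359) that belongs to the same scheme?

A square tetradic scheme places four hues every 90°.
The full set through 244° is {64°, 154°, 244°, 334°}.

64°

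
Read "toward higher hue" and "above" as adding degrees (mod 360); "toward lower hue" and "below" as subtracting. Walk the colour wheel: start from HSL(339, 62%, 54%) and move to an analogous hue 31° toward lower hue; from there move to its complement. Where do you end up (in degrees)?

339 − 31 = 308°   (analog 31° ↓)
308 + 180 = 488 → 488 − 360 = 128°   (complement)

128°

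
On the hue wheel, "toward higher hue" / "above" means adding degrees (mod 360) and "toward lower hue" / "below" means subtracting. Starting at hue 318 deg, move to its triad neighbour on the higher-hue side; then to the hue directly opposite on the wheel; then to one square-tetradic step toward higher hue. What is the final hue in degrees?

318 + 120 = 438 → 438 − 360 = 78°   (triadic ↑)
78 + 180 = 258°   (complement)
258 + 90 = 348°   (square ↑)

348°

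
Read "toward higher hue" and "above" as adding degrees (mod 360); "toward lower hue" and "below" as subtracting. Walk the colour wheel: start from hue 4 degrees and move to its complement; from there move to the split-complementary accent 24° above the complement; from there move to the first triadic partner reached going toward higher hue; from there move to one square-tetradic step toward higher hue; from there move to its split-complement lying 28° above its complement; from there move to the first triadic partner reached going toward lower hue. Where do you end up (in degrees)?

326°

+180° (complement): 4 + 180 = 184°
+204° (split-comp 24° ↑): 184 + 204 = 388 → 388 − 360 = 28°
+120° (triadic ↑): 28 + 120 = 148°
+90° (square ↑): 148 + 90 = 238°
+208° (split-comp 28° ↑): 238 + 208 = 446 → 446 − 360 = 86°
−120° (triadic ↓): 86 − 120 = -34 → -34 + 360 = 326°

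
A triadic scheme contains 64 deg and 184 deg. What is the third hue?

A triad spaces three hues 120° apart.
The full set is {64°, 184°, 304°}.

304°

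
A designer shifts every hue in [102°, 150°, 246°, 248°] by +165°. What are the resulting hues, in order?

267°, 315°, 51°, 53°

102 + 165 = 267°
150 + 165 = 315°
246 + 165 = 411 → 411 − 360 = 51°
248 + 165 = 413 → 413 − 360 = 53°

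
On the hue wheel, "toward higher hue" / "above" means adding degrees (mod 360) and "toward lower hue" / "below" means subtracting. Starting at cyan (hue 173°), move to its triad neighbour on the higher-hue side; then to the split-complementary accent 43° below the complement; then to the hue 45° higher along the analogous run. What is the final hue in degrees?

115°

triadic ↑ +120°: 173 + 120 = 293°
split-comp 43° ↓ +137°: 293 + 137 = 430 → 430 − 360 = 70°
analog 45° ↑ +45°: 70 + 45 = 115°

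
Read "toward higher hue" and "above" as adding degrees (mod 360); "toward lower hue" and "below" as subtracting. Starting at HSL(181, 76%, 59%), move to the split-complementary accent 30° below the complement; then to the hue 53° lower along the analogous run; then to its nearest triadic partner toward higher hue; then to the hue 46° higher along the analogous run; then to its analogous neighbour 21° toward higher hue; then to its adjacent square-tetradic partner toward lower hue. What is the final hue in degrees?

15°

split-comp 30° ↓ +150°: 181 + 150 = 331°
analog 53° ↓ −53°: 331 − 53 = 278°
triadic ↑ +120°: 278 + 120 = 398 → 398 − 360 = 38°
analog 46° ↑ +46°: 38 + 46 = 84°
analog 21° ↑ +21°: 84 + 21 = 105°
square ↓ −90°: 105 − 90 = 15°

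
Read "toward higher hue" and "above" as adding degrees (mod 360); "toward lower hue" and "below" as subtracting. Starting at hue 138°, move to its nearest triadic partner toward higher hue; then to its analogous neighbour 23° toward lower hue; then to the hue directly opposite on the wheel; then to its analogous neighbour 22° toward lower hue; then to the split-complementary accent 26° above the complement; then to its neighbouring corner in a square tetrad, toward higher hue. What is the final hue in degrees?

329°

138 + 120 = 258°   (triadic ↑)
258 − 23 = 235°   (analog 23° ↓)
235 + 180 = 415 → 415 − 360 = 55°   (complement)
55 − 22 = 33°   (analog 22° ↓)
33 + 206 = 239°   (split-comp 26° ↑)
239 + 90 = 329°   (square ↑)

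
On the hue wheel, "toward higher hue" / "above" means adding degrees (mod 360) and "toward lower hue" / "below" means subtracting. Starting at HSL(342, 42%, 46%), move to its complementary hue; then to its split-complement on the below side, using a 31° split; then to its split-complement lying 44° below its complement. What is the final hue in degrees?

+180° (complement): 342 + 180 = 522 → 522 − 360 = 162°
+149° (split-comp 31° ↓): 162 + 149 = 311°
+136° (split-comp 44° ↓): 311 + 136 = 447 → 447 − 360 = 87°

87°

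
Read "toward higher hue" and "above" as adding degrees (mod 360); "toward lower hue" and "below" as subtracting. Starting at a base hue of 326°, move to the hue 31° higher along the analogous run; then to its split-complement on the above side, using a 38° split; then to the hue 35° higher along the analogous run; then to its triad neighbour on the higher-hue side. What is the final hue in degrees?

analog 31° ↑ +31°: 326 + 31 = 357°
split-comp 38° ↑ +218°: 357 + 218 = 575 → 575 − 360 = 215°
analog 35° ↑ +35°: 215 + 35 = 250°
triadic ↑ +120°: 250 + 120 = 370 → 370 − 360 = 10°

10°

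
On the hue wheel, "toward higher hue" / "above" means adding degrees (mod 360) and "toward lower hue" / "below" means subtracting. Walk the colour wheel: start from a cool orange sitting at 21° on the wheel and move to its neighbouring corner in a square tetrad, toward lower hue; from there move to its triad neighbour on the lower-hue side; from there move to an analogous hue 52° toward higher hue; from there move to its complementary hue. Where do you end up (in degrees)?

21 − 90 = -69 → -69 + 360 = 291°   (square ↓)
291 − 120 = 171°   (triadic ↓)
171 + 52 = 223°   (analog 52° ↑)
223 + 180 = 403 → 403 − 360 = 43°   (complement)

43°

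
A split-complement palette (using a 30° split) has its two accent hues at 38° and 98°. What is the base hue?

248°

The accents sit 30° either side of the complement, so the complement is their short-arc midpoint on the wheel.
Short-arc midpoint of 38° and 98°: 68°.
Base is 180° from the complement: 68 − 180 = -112 → -112 + 360 = 248°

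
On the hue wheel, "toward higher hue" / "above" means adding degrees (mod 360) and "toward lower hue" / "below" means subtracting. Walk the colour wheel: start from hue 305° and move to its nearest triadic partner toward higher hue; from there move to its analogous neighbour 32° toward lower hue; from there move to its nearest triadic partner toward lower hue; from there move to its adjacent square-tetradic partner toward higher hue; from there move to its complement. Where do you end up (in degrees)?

+120° (triadic ↑): 305 + 120 = 425 → 425 − 360 = 65°
−32° (analog 32° ↓): 65 − 32 = 33°
−120° (triadic ↓): 33 − 120 = -87 → -87 + 360 = 273°
+90° (square ↑): 273 + 90 = 363 → 363 − 360 = 3°
+180° (complement): 3 + 180 = 183°

183°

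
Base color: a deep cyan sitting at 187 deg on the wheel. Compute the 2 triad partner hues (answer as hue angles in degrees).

A triad places three hues 120° apart.
187 + 120 = 307°
187 + 240 = 427 → 427 − 360 = 67°

307° and 67°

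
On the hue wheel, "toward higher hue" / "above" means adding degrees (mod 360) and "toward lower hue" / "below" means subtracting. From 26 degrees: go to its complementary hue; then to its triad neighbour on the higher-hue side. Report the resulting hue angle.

+180° (complement): 26 + 180 = 206°
+120° (triadic ↑): 206 + 120 = 326°

326°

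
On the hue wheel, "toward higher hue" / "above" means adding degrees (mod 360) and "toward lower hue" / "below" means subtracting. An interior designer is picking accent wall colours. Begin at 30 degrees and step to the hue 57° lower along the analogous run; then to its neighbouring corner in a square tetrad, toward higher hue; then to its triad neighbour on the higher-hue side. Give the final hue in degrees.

183°

−57° (analog 57° ↓): 30 − 57 = -27 → -27 + 360 = 333°
+90° (square ↑): 333 + 90 = 423 → 423 − 360 = 63°
+120° (triadic ↑): 63 + 120 = 183°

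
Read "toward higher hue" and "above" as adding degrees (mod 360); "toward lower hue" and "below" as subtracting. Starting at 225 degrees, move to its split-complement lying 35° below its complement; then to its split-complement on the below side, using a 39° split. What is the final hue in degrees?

split-comp 35° ↓ +145°: 225 + 145 = 370 → 370 − 360 = 10°
split-comp 39° ↓ +141°: 10 + 141 = 151°

151°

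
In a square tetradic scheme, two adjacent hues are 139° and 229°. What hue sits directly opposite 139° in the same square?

A square tetradic scheme places four hues 90° apart; opposite corners are 180° apart.
139 + 180 = 319°

319°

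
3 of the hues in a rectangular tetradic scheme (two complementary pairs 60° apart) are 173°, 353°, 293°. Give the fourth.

113°

A rectangular tetradic uses two complementary pairs 60° apart: offsets 0°, 60°, 180°, 240°.
Among {173°, 293°, 353°}, 353° and 173° are a 180° pair.
The remaining hue 293° needs its own complement: 293 + 180 = 473 → 473 − 360 = 113°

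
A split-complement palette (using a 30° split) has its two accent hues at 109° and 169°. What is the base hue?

The accents sit 30° either side of the complement, so the complement is their short-arc midpoint on the wheel.
Short-arc midpoint of 109° and 169°: 139°.
Base is 180° from the complement: 139 − 180 = -41 → -41 + 360 = 319°

319°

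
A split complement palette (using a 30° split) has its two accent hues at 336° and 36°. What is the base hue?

186°

The accents sit 30° either side of the complement, so the complement is their short-arc midpoint on the wheel.
Short-arc midpoint of 336° and 36°: 6°.
Base is 180° from the complement: 6 − 180 = -174 → -174 + 360 = 186°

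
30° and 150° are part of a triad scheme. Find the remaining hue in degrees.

A triad places three hues 120° apart.
The full set through 30° is {30°, 150°, 270°}.
Given {30°, 150°}, the missing hue is 270°.

270°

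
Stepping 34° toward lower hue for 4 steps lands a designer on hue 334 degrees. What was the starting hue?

110°

4 steps of 34° (toward lower hue) give a net shift of −136°.
Start = end − shift: 334 + 136 = 470 → 470 − 360 = 110°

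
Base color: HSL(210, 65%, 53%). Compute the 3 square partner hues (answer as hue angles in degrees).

A square tetradic scheme places four hues every 90°.
210 + 90 = 300°
210 + 180 = 390 → 390 − 360 = 30°
210 + 270 = 480 → 480 − 360 = 120°

300°, 30° and 120°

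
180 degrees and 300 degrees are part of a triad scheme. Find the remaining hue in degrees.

60°

A triad places three hues 120° apart.
The full set through 180° is {60°, 180°, 300°}.
Given {180°, 300°}, the missing hue is 60°.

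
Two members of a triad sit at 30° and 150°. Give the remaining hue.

270°

A triad spaces three hues 120° apart.
The full set is {30°, 150°, 270°}.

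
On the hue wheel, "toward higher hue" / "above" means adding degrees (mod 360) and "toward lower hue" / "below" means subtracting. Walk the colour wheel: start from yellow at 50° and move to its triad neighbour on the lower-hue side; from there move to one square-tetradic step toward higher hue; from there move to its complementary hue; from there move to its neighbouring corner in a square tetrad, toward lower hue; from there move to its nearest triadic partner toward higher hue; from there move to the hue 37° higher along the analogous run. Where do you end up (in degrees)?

267°

−120° (triadic ↓): 50 − 120 = -70 → -70 + 360 = 290°
+90° (square ↑): 290 + 90 = 380 → 380 − 360 = 20°
+180° (complement): 20 + 180 = 200°
−90° (square ↓): 200 − 90 = 110°
+120° (triadic ↑): 110 + 120 = 230°
+37° (analog 37° ↑): 230 + 37 = 267°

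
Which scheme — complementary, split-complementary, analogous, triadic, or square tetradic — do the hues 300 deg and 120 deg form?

complementary

Sort the hues: 120°, 300°.
Successive gaps around the wheel: 180°, 180°.
Two hues 180° apart are complementary.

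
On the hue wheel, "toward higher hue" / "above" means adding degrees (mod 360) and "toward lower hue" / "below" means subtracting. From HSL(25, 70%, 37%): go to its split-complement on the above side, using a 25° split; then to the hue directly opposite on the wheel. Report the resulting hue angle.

50°

split-comp 25° ↑ +205°: 25 + 205 = 230°
complement +180°: 230 + 180 = 410 → 410 − 360 = 50°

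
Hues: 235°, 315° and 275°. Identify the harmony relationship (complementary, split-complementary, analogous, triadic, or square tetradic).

Sort the hues: 235°, 275°, 315°.
Successive gaps around the wheel: 40°, 40°, 280°.
A run of hues at equal small steps (40°) with one large closing gap is an analogous group.

analogous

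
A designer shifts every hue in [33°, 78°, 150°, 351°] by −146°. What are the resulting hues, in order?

33 − 146 = -113 → -113 + 360 = 247°
78 − 146 = -68 → -68 + 360 = 292°
150 − 146 = 4°
351 − 146 = 205°

247°, 292°, 4°, 205°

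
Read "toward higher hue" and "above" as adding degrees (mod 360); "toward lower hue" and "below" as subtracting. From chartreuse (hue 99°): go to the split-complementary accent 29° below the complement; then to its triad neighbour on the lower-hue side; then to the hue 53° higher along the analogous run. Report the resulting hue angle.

split-comp 29° ↓ +151°: 99 + 151 = 250°
triadic ↓ −120°: 250 − 120 = 130°
analog 53° ↑ +53°: 130 + 53 = 183°

183°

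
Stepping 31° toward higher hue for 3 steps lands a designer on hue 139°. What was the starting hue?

46°

3 steps of 31° (toward higher hue) give a net shift of +93°.
Start = end − shift: 139 − 93 = 46°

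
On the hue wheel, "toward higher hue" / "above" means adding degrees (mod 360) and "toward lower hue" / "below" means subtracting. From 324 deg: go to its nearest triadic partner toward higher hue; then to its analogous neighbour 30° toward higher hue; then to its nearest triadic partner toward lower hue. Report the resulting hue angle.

354°

324 + 120 = 444 → 444 − 360 = 84°   (triadic ↑)
84 + 30 = 114°   (analog 30° ↑)
114 − 120 = -6 → -6 + 360 = 354°   (triadic ↓)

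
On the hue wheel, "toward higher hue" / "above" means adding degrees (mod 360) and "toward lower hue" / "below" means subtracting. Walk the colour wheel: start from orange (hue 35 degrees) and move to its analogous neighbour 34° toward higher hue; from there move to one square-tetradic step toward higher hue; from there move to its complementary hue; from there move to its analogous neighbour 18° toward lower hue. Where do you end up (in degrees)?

+34° (analog 34° ↑): 35 + 34 = 69°
+90° (square ↑): 69 + 90 = 159°
+180° (complement): 159 + 180 = 339°
−18° (analog 18° ↓): 339 − 18 = 321°

321°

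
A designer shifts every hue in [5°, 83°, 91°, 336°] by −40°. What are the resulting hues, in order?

5 − 40 = -35 → -35 + 360 = 325°
83 − 40 = 43°
91 − 40 = 51°
336 − 40 = 296°

325°, 43°, 51°, 296°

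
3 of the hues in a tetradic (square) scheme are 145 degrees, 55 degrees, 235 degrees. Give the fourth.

A square tetradic scheme places four hues every 90°.
The full set through 55° is {55°, 145°, 235°, 325°}.
Given {55°, 145°, 235°}, the missing hue is 325°.

325°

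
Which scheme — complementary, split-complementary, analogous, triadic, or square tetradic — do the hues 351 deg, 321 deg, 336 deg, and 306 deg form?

analogous

Sort the hues: 306°, 321°, 336°, 351°.
Successive gaps around the wheel: 15°, 15°, 15°, 315°.
A run of hues at equal small steps (15°) with one large closing gap is an analogous group.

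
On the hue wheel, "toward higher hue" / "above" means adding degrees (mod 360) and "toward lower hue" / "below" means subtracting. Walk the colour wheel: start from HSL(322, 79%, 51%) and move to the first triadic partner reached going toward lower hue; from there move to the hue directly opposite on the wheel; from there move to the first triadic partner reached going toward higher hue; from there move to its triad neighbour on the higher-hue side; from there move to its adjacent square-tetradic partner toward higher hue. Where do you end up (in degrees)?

352°

triadic ↓ −120°: 322 − 120 = 202°
complement +180°: 202 + 180 = 382 → 382 − 360 = 22°
triadic ↑ +120°: 22 + 120 = 142°
triadic ↑ +120°: 142 + 120 = 262°
square ↑ +90°: 262 + 90 = 352°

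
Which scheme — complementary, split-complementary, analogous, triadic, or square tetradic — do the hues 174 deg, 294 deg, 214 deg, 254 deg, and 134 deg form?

analogous

Sort the hues: 134°, 174°, 214°, 254°, 294°.
Successive gaps around the wheel: 40°, 40°, 40°, 40°, 200°.
A run of hues at equal small steps (40°) with one large closing gap is an analogous group.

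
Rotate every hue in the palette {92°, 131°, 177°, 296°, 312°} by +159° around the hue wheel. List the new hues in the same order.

92 + 159 = 251°
131 + 159 = 290°
177 + 159 = 336°
296 + 159 = 455 → 455 − 360 = 95°
312 + 159 = 471 → 471 − 360 = 111°

251°, 290°, 336°, 95°, 111°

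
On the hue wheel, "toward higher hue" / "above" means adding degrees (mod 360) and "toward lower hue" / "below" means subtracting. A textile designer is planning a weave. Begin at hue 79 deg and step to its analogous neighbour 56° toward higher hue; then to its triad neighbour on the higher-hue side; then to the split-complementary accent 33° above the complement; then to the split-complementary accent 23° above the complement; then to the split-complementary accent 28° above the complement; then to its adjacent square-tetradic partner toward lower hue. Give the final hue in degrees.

69°

analog 56° ↑ +56°: 79 + 56 = 135°
triadic ↑ +120°: 135 + 120 = 255°
split-comp 33° ↑ +213°: 255 + 213 = 468 → 468 − 360 = 108°
split-comp 23° ↑ +203°: 108 + 203 = 311°
split-comp 28° ↑ +208°: 311 + 208 = 519 → 519 − 360 = 159°
square ↓ −90°: 159 − 90 = 69°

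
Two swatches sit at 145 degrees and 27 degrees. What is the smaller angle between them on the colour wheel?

118°

|145 − 27| = 118.
118 ≤ 180, so the shorter arc is 118°.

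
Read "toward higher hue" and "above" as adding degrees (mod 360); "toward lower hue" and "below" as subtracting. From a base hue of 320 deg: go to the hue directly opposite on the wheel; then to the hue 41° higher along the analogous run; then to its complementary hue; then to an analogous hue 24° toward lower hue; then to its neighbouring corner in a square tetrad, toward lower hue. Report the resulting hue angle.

complement +180°: 320 + 180 = 500 → 500 − 360 = 140°
analog 41° ↑ +41°: 140 + 41 = 181°
complement +180°: 181 + 180 = 361 → 361 − 360 = 1°
analog 24° ↓ −24°: 1 − 24 = -23 → -23 + 360 = 337°
square ↓ −90°: 337 − 90 = 247°

247°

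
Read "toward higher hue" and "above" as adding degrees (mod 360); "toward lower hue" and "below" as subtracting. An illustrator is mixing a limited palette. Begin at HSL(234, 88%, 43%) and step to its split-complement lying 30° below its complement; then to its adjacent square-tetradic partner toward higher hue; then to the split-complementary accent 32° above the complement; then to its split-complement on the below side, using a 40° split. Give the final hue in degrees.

234 + 150 = 384 → 384 − 360 = 24°   (split-comp 30° ↓)
24 + 90 = 114°   (square ↑)
114 + 212 = 326°   (split-comp 32° ↑)
326 + 140 = 466 → 466 − 360 = 106°   (split-comp 40° ↓)

106°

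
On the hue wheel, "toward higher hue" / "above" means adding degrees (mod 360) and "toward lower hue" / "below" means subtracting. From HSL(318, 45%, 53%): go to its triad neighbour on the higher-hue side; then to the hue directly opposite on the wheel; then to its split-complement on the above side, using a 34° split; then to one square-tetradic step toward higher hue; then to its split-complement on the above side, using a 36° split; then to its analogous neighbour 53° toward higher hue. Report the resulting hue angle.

triadic ↑ +120°: 318 + 120 = 438 → 438 − 360 = 78°
complement +180°: 78 + 180 = 258°
split-comp 34° ↑ +214°: 258 + 214 = 472 → 472 − 360 = 112°
square ↑ +90°: 112 + 90 = 202°
split-comp 36° ↑ +216°: 202 + 216 = 418 → 418 − 360 = 58°
analog 53° ↑ +53°: 58 + 53 = 111°

111°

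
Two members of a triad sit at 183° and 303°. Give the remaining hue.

63°

A triad spaces three hues 120° apart.
The full set is {63°, 183°, 303°}.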